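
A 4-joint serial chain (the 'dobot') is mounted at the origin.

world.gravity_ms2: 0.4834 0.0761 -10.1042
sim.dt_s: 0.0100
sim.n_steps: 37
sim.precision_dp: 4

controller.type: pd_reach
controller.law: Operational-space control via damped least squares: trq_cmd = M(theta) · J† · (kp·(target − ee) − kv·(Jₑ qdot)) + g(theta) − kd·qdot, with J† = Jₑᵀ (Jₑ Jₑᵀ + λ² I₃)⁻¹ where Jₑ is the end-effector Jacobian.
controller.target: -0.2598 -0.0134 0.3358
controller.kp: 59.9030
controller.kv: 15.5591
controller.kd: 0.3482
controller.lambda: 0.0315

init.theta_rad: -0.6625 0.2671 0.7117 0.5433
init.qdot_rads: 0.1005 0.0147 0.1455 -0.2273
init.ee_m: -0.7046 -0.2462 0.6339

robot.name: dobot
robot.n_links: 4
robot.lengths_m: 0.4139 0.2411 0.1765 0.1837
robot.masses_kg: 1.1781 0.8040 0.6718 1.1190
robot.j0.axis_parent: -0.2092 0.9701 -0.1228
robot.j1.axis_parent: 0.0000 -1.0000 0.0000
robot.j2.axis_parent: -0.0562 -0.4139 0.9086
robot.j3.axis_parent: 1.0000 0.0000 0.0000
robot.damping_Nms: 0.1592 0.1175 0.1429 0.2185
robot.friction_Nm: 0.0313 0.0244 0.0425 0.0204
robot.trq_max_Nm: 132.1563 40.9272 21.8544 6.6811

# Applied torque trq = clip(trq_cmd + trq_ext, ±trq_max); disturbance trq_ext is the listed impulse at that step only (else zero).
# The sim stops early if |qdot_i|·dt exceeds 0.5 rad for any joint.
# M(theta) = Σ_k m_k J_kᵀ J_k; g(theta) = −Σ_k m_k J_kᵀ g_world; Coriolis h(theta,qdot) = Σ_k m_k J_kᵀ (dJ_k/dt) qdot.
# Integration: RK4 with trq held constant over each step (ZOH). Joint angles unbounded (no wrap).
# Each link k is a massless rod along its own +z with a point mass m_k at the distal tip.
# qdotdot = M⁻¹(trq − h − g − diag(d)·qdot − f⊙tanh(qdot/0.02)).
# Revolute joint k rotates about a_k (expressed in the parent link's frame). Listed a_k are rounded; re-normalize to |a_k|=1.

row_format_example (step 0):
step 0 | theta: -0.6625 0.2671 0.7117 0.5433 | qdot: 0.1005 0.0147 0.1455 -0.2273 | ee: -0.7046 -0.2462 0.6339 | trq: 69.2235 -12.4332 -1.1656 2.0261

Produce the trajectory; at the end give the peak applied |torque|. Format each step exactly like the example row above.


step 1 | theta: -0.6547 0.2802 0.7129 0.5504 | qdot: 1.4465 2.5514 0.2832 1.5768 | ee: -0.7032 -0.2451 0.6336 | trq: 60.3155 -12.4399 -1.1400 1.2091
step 2 | theta: -0.6353 0.3145 0.7181 0.5707 | qdot: 2.4317 4.2872 0.6892 2.4253 | ee: -0.6999 -0.2427 0.6320 | trq: 50.8719 -11.7118 -1.1262 0.9121
step 3 | theta: -0.6075 0.3633 0.7246 0.5966 | qdot: 3.1098 5.4563 0.5711 2.7229 | ee: -0.6951 -0.2388 0.6295 | trq: 42.0125 -10.7437 -0.9184 0.8650
step 4 | theta: -0.5742 0.4213 0.7313 0.6235 | qdot: 3.5473 6.1333 0.6699 2.6335 | ee: -0.6892 -0.2334 0.6263 | trq: 34.4120 -9.7826 -0.8107 0.9484
step 5 | theta: -0.5374 0.4846 0.7371 0.6487 | qdot: 3.8101 6.5103 0.4682 2.3881 | ee: -0.6825 -0.2270 0.6226 | trq: 28.2454 -9.0055 -0.6369 1.0554
step 6 | theta: -0.4986 0.5504 0.7422 0.6709 | qdot: 3.9512 6.6467 0.4935 2.0538 | ee: -0.6749 -0.2196 0.6185 | trq: 23.3478 -8.4019 -0.5752 1.1596
step 7 | theta: -0.4588 0.6169 0.7465 0.6898 | qdot: 4.0100 6.6564 0.3453 1.7281 | ee: -0.6668 -0.2117 0.6139 | trq: 19.5534 -8.0158 -0.4824 1.2321
step 8 | theta: -0.4187 0.6829 0.7501 0.7055 | qdot: 4.0138 6.5638 0.3531 1.4179 | ee: -0.6582 -0.2034 0.6090 | trq: 16.5747 -7.7758 -0.4629 1.2797
step 9 | theta: -0.3787 0.7479 0.7532 0.7184 | qdot: 3.9813 6.4240 0.2672 1.1520 | ee: -0.6491 -0.1949 0.6038 | trq: 14.2692 -7.6914 -0.4263 1.3005
step 10 | theta: -0.3392 0.8112 0.7559 0.7287 | qdot: 3.9252 6.2448 0.2659 0.9205 | ee: -0.6396 -0.1865 0.5983 | trq: 12.4352 -7.7028 -0.4283 1.3048
step 11 | theta: -0.3003 0.8726 0.7584 0.7369 | qdot: 3.8538 6.0504 0.2208 0.7276 | ee: -0.6298 -0.1781 0.5926 | trq: 10.9854 -7.8075 -0.4225 1.2963
step 12 | theta: -0.2622 0.9320 0.7606 0.7433 | qdot: 3.7728 5.8436 0.2150 0.5637 | ee: -0.6198 -0.1699 0.5866 | trq: 9.8041 -7.9675 -0.4344 1.2817
step 13 | theta: -0.2249 0.9894 0.7626 0.7483 | qdot: 3.6863 5.6345 0.1914 0.4265 | ee: -0.6095 -0.1620 0.5805 | trq: 8.8390 -8.1758 -0.4435 1.2638
step 14 | theta: -0.1885 1.0447 0.7645 0.7519 | qdot: 3.5966 5.4241 0.1842 0.3097 | ee: -0.5992 -0.1544 0.5742 | trq: 8.0281 -8.4105 -0.4599 1.2459
step 15 | theta: -0.1530 1.0978 0.7663 0.7545 | qdot: 3.5056 5.2166 0.1708 0.2106 | ee: -0.5887 -0.1470 0.5678 | trq: 7.3399 -8.6643 -0.4753 1.2295
step 16 | theta: -0.1184 1.1490 0.7680 0.7562 | qdot: 3.4144 5.0123 0.1640 0.1254 | ee: -0.5783 -0.1400 0.5614 | trq: 6.7419 -8.9250 -0.4934 1.2157
step 17 | theta: -0.0848 1.1981 0.7696 0.7570 | qdot: 3.3239 4.8129 0.1551 0.0520 | ee: -0.5678 -0.1334 0.5549 | trq: 6.2153 -9.1871 -0.5109 1.2048
step 18 | theta: -0.0520 1.2452 0.7711 0.7572 | qdot: 3.2343 4.6191 0.1476 -0.0084 | ee: -0.5574 -0.1270 0.5484 | trq: 5.7430 -9.4439 -0.5287 1.1947
step 19 | theta: -0.0201 1.2904 0.7725 0.7569 | qdot: 3.1458 4.4320 0.1384 -0.0509 | ee: -0.5471 -0.1210 0.5419 | trq: 5.3135 -9.6919 -0.5455 1.1803
step 20 | theta: 0.0109 1.3338 0.7739 0.7562 | qdot: 3.0589 4.2500 0.1340 -0.0897 | ee: -0.5368 -0.1154 0.5354 | trq: 4.9177 -9.9266 -0.5632 1.1710
step 21 | theta: 0.0411 1.3754 0.7752 0.7551 | qdot: 2.9738 4.0738 0.1272 -0.1254 | ee: -0.5267 -0.1101 0.5290 | trq: 4.5512 -10.1474 -0.5794 1.1662
step 22 | theta: 0.0704 1.4153 0.7764 0.7537 | qdot: 2.8906 3.9031 0.1220 -0.1580 | ee: -0.5168 -0.1051 0.5227 | trq: 4.2085 -10.3521 -0.5952 1.1650
step 23 | theta: 0.0989 1.4535 0.7776 0.7520 | qdot: 2.8091 3.7382 0.1160 -0.1871 | ee: -0.5070 -0.1003 0.5164 | trq: 3.8867 -10.5405 -0.6098 1.1664
step 24 | theta: 0.1266 1.4901 0.7787 0.7500 | qdot: 2.7294 3.5790 0.1105 -0.2129 | ee: -0.4974 -0.0959 0.5103 | trq: 3.5828 -10.7121 -0.6238 1.1699
step 25 | theta: 0.1535 1.5251 0.7798 0.7477 | qdot: 2.6514 3.4255 0.1047 -0.2355 | ee: -0.4881 -0.0918 0.5043 | trq: 3.2951 -10.8671 -0.6368 1.1748
step 26 | theta: 0.1796 1.5586 0.7808 0.7453 | qdot: 2.5750 3.2776 0.0991 -0.2551 | ee: -0.4789 -0.0878 0.4984 | trq: 3.0221 -11.0058 -0.6490 1.1808
step 27 | theta: 0.2050 1.5906 0.7818 0.7426 | qdot: 2.5003 3.1351 0.0935 -0.2718 | ee: -0.4700 -0.0842 0.4926 | trq: 2.7628 -11.1290 -0.6604 1.1876
step 28 | theta: 0.2296 1.6213 0.7827 0.7398 | qdot: 2.4272 2.9981 0.0879 -0.2861 | ee: -0.4614 -0.0807 0.4870 | trq: 2.5164 -11.2375 -0.6709 1.1949
step 29 | theta: 0.2535 1.6506 0.7835 0.7369 | qdot: 2.3556 2.8664 0.0823 -0.2980 | ee: -0.4530 -0.0775 0.4815 | trq: 2.2820 -11.3321 -0.6807 1.2025
step 30 | theta: 0.2767 1.6786 0.7843 0.7339 | qdot: 2.2855 2.7399 0.0767 -0.3077 | ee: -0.4448 -0.0745 0.4762 | trq: 2.0593 -11.4137 -0.6897 1.2103
step 31 | theta: 0.2992 1.7054 0.7850 0.7308 | qdot: 2.2169 2.6184 0.0712 -0.3156 | ee: -0.4369 -0.0717 0.4710 | trq: 1.8477 -11.4834 -0.6980 1.2182
step 32 | theta: 0.3210 1.7310 0.7857 0.7276 | qdot: 2.1498 2.5019 0.0658 -0.3218 | ee: -0.4292 -0.0690 0.4660 | trq: 1.6468 -11.5421 -0.7057 1.2259
step 33 | theta: 0.3422 1.7554 0.7863 0.7244 | qdot: 2.0840 2.3901 0.0605 -0.3264 | ee: -0.4218 -0.0665 0.4611 | trq: 1.4561 -11.5908 -0.7128 1.2336
step 34 | theta: 0.3627 1.7788 0.7869 0.7211 | qdot: 2.0197 2.2829 0.0554 -0.3297 | ee: -0.4147 -0.0642 0.4564 | trq: 1.2753 -11.6304 -0.7193 1.2412
step 35 | theta: 0.3826 1.8011 0.7874 0.7178 | qdot: 1.9567 2.1803 0.0505 -0.3319 | ee: -0.4078 -0.0620 0.4519 | trq: 1.1041 -11.6618 -0.7254 1.2485
step 36 | theta: 0.4018 1.8224 0.7878 0.7145 | qdot: 1.8950 2.0819 0.0461 -0.3330 | ee: -0.4011 -0.0600 0.4475 | trq: 0.9419 -11.6859 -0.7311 1.2557
step 37 | theta: 0.4205 1.8428 0.7883 0.7111 | qdot: 1.8347 1.9878 0.0422 -0.3332 | ee: -0.3947 -0.0581 0.4432
max |trq| (N·m): 69.2235


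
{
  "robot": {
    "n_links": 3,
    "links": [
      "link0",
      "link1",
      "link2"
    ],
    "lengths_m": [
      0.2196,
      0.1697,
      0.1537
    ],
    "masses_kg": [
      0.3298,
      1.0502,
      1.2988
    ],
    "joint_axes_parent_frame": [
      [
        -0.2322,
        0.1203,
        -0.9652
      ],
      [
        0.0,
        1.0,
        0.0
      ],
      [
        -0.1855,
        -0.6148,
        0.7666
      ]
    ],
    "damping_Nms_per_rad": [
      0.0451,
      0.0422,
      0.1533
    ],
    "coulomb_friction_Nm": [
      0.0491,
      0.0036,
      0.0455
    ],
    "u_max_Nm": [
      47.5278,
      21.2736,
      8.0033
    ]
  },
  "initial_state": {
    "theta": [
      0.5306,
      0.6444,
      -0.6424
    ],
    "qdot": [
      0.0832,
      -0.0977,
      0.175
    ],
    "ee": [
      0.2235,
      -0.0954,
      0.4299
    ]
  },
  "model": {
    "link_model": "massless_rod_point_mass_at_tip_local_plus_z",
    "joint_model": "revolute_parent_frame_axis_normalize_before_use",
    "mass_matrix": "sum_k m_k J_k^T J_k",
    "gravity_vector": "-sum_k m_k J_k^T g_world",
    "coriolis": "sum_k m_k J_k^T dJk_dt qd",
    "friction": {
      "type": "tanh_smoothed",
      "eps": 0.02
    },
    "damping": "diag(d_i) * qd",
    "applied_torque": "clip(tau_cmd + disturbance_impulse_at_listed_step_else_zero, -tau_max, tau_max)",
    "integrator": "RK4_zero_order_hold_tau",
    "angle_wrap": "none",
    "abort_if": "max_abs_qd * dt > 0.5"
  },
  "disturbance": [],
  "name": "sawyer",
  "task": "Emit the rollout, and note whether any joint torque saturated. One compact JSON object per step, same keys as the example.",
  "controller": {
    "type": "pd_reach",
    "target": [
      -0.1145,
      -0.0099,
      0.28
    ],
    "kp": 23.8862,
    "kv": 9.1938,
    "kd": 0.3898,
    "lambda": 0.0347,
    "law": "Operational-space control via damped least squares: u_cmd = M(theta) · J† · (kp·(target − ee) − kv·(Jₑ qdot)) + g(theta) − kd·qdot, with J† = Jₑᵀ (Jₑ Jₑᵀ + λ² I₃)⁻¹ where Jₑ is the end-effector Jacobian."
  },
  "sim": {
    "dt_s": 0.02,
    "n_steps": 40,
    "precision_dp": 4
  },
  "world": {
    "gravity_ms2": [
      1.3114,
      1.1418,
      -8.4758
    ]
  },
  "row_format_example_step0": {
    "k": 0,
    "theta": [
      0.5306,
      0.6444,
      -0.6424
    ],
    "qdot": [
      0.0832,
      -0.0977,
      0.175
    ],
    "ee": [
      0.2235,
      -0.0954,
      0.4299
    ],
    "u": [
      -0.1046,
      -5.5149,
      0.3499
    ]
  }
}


{"k":1,"theta":[0.5244,0.6377,-0.6583],"qdot":[-0.4952,-0.5228,-1.3418],"ee":[0.2224,-0.095,0.4305],"u":[0.1056,-5.0857,0.9239]}
{"k":2,"theta":[0.5278,0.6278,-0.6621],"qdot":[0.5717,-0.5281,0.4183],"ee":[0.2205,-0.0944,0.4326],"u":[-0.2907,-4.693,0.1568]}
{"k":3,"theta":[0.5233,0.6129,-0.6826],"qdot":[-0.7263,-0.8971,-1.8651],"ee":[0.2178,-0.0936,0.4348],"u":[0.2107,-4.4469,1.0478]}
{"k":4,"theta":[0.5306,0.5976,-0.6827],"qdot":[1.0811,-0.7149,1.1133],"ee":[0.2149,-0.0924,0.4382],"u":[-0.4768,-4.1391,-0.2086]}
{"k":5,"theta":[0.5227,0.5779,-0.7085],"qdot":[-1.4318,-1.155,-2.8143],"ee":[0.2112,-0.091,0.4411],"u":[0.48,-4.037,1.3697]}
{"k":6,"theta":[0.5347,0.5599,-0.7015],"qdot":[2.0689,-0.761,2.4122],"ee":[0.2077,-0.0892,0.4454],"u":[-0.871,-3.7122,-0.8031]}
{"k":7,"theta":[0.52,0.5372,-0.7355],"qdot":[-2.8684,-1.3665,-4.4852],"ee":[0.2034,-0.0874,0.4484],"u":[1.0062,-3.7897,2.0105]}
{"k":8,"theta":[0.5396,0.518,-0.7185],"qdot":[3.9593,-0.7212,4.5408],"ee":[0.1995,-0.0852,0.4533],"u":[-1.6338,-3.3118,-1.731]}
{"k":9,"theta":[0.5118,0.4934,-0.7649],"qdot":[-5.643,-1.5336,-7.1267],"ee":[0.1948,-0.0832,0.4559],"u":[2.0363,-3.7076,3.0684]}
{"k":10,"theta":[0.5446,0.4737,-0.7336],"qdot":[7.5414,-0.6751,7.7594],"ee":[0.1907,-0.0805,0.4614],"u":[-3.0725,-2.8185,-3.1092]}
{"k":11,"theta":[0.4981,0.448,-0.7943],"qdot":[-10.4404,-1.6252,-10.8173],"ee":[0.1857,-0.0785,0.4633],"u":[3.8354,-3.8157,4.5854]}
{"k":12,"theta":[0.5471,0.4272,-0.7512],"qdot":[13.3195,-0.8111,11.5145],"ee":[0.1811,-0.0754,0.4694],"u":[-5.3759,-2.0741,-4.7319]}
{"k":13,"theta":[0.4846,0.401,-0.8183],"qdot":[-17.0816,-1.5253,-14.3607],"ee":[0.1757,-0.0733,0.4709],"u":[6.3389,-4.0785,6.0733]}
{"k":14,"theta":[0.54,0.3761,-0.7819],"qdot":[19.9871,-1.4187,13.3118],"ee":[0.1703,-0.0699,0.477],"u":[-8.0328,-0.9699,-5.5873]}
{"k":15,"theta":[0.4918,0.3483,-0.8308],"qdot":[-22.2196,-1.075,-14.2296],"ee":[0.1641,-0.0676,0.4795],"u":[8.2483,-4.2186,6.0511]}
{"k":16,"theta":[0.5108,0.3179,-0.8354],"qdot":[21.2154,-2.2329,9.548],"ee":[0.1572,-0.0646,0.4842],"u":[-8.5717,-0.0765,-4.1387]}
{"k":17,"theta":[0.525,0.2854,-0.8487],"qdot":[-18.07,-0.669,-7.6209],"ee":[0.1497,-0.0615,0.4886],"u":[6.5622,-3.4661,3.2685]}
{"k":18,"theta":[0.4811,0.2554,-0.8836],"qdot":[11.7795,-2.2748,2.4048],"ee":[0.1424,-0.059,0.4915],"u":[-4.9576,-0.3678,-1.1604]}
{"k":19,"theta":[0.5189,0.2225,-0.8865],"qdot":[-7.0226,-0.9001,-1.3824],"ee":[0.1349,-0.0553,0.4959],"u":[2.2663,-2.1519,0.5542]}
{"k":20,"theta":[0.4802,0.1964,-0.905],"qdot":[2.6061,-1.6824,-0.7728],"ee":[0.1282,-0.0527,0.4986],"u":[-1.423,-1.0687,0.2564]}
{"k":21,"theta":[0.4888,0.1686,-0.9144],"qdot":[-1.4676,-1.1121,-0.0749],"ee":[0.1215,-0.0497,0.5016],"u":[0.1479,-1.501,-0.0206]}
{"k":22,"theta":[0.4783,0.1445,-0.9226],"qdot":[0.3033,-1.2898,-0.7495],"ee":[0.1153,-0.0471,0.5042],"u":[-0.4942,-1.2452,0.2874]}
{"k":23,"theta":[0.4778,0.1207,-0.9331],"qdot":[-0.2565,-1.1074,-0.3255],"ee":[0.1093,-0.0447,0.5064],"u":[-0.257,-1.2941,0.1136]}
{"k":24,"theta":[0.4772,0.0985,-0.9421],"qdot":[0.1398,-1.1078,-0.5662],"ee":[0.1037,-0.0424,0.5084],"u":[-0.3741,-1.2129,0.228]}
{"k":25,"theta":[0.4782,0.0773,-0.9516],"qdot":[0.0183,-1.0182,-0.4142],"ee":[0.0983,-0.0403,0.5101],"u":[-0.3048,-1.2065,0.1698]}
{"k":26,"theta":[0.4798,0.0573,-0.9607],"qdot":[0.1376,-0.9879,-0.4969],"ee":[0.0932,-0.0383,0.5116],"u":[-0.3264,-1.1629,0.2117]}
{"k":27,"theta":[0.4829,0.038,-0.9703],"qdot":[0.1829,-0.9443,-0.4736],"ee":[0.0883,-0.0363,0.5129],"u":[-0.3291,-1.1288,0.2031]}
{"k":28,"theta":[0.4873,0.0194,-0.98],"qdot":[0.259,-0.9152,-0.4964],"ee":[0.0836,-0.0344,0.514],"u":[-0.3481,-1.085,0.2119]}
{"k":29,"theta":[0.4929,0.0014,-0.9898],"qdot":[0.3084,-0.8864,-0.4946],"ee":[0.0791,-0.0325,0.515],"u":[-0.3633,-1.0394,0.2075]}
{"k":30,"theta":[0.4995,-0.016,-0.9998],"qdot":[0.3558,-0.8638,-0.5048],"ee":[0.0747,-0.0306,0.5159],"u":[-0.382,-0.988,0.2066]}
{"k":31,"theta":[0.5069,-0.0331,-1.0099],"qdot":[0.3903,-0.8436,-0.5091],"ee":[0.0705,-0.0286,0.5166],"u":[-0.4002,-0.9328,0.2016]}
{"k":32,"theta":[0.5149,-0.0498,-1.0201],"qdot":[0.4186,-0.8268,-0.5166],"ee":[0.0664,-0.0266,0.5173],"u":[-0.4195,-0.8733,0.197]}
{"k":33,"theta":[0.5234,-0.0661,-1.0304],"qdot":[0.439,-0.812,-0.5227],"ee":[0.0625,-0.0246,0.5178],"u":[-0.4388,-0.8104,0.1909]}
{"k":34,"theta":[0.5323,-0.0822,-1.0409],"qdot":[0.4539,-0.7992,-0.5296],"ee":[0.0586,-0.0226,0.5183],"u":[-0.4585,-0.7445,0.1848]}
{"k":35,"theta":[0.5414,-0.098,-1.0515],"qdot":[0.4636,-0.7878,-0.5361],"ee":[0.0548,-0.0205,0.5187],"u":[-0.4782,-0.6763,0.1782]}
{"k":36,"theta":[0.5507,-0.1137,-1.0622],"qdot":[0.4692,-0.7774,-0.5428],"ee":[0.0511,-0.0184,0.5189],"u":[-0.4981,-0.6063,0.1717]}
{"k":37,"theta":[0.5601,-0.1291,-1.0731],"qdot":[0.4712,-0.7677,-0.5492],"ee":[0.0475,-0.0163,0.5192],"u":[-0.518,-0.5351,0.1651]}
{"k":38,"theta":[0.5695,-0.1443,-1.0841],"qdot":[0.4702,-0.7586,-0.5555],"ee":[0.044,-0.0141,0.5193],"u":[-0.5379,-0.4631,0.1588]}
{"k":39,"theta":[0.5788,-0.1594,-1.0952],"qdot":[0.4669,-0.7498,-0.5617],"ee":[0.0405,-0.0119,0.5194],"u":[-0.5578,-0.3906,0.1526]}
{"k":40,"theta":[0.588,-0.1743,-1.1064],"qdot":[0.4616,-0.7411,-0.5676],"ee":[0.037,-0.0097,0.5194]}
{"summary": "any joint saturated: no"}


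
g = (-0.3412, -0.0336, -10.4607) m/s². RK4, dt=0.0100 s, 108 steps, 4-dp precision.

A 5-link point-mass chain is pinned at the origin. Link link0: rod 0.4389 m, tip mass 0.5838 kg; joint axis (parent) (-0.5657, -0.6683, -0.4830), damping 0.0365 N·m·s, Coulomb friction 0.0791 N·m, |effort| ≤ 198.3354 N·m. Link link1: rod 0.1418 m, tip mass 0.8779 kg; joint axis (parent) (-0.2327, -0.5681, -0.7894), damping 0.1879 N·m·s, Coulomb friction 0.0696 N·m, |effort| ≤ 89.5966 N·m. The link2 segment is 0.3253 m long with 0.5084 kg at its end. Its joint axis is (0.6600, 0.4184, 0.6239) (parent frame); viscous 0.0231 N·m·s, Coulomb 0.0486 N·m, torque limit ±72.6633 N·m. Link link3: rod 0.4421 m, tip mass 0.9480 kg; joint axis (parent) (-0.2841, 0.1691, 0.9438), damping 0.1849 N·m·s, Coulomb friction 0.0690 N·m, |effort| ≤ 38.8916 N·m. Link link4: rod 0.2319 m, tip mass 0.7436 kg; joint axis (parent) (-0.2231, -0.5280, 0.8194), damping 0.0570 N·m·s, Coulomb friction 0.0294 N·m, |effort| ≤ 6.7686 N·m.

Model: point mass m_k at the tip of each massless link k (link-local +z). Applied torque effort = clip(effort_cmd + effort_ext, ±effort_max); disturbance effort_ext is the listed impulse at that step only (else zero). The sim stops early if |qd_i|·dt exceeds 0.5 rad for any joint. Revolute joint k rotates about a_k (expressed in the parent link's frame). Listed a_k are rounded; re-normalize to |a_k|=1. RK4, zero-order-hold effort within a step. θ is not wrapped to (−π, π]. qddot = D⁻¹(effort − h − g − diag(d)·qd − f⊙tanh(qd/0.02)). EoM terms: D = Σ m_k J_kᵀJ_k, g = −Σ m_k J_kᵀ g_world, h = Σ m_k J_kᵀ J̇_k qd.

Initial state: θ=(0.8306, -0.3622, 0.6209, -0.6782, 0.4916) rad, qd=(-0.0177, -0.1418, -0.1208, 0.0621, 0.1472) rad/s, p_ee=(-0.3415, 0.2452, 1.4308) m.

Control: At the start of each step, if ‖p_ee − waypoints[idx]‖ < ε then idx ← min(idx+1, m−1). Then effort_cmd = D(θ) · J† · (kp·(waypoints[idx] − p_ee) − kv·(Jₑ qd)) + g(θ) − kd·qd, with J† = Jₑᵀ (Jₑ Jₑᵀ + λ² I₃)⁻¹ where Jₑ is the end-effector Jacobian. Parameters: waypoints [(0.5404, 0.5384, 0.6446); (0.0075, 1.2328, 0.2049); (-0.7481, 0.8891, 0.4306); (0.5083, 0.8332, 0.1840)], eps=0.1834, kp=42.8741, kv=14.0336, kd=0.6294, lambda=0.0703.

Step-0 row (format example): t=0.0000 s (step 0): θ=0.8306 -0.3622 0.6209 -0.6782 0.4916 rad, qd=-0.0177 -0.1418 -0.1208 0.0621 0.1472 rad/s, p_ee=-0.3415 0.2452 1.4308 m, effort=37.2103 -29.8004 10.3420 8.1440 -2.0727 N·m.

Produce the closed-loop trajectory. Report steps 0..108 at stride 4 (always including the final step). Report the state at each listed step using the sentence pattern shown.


t=0.0400 s (step 4): θ=0.9076 -0.4034 0.7102 -0.6804 0.4894 rad, qd=3.3677 -1.5802 3.9870 0.0240 -0.3231 rad/s, p_ee=-0.3133 0.2557 1.4114 m, effort=10.5534 -17.7832 5.5977 4.4313 -1.0737 N·m.
t=0.0800 s (step 8): θ=1.0670 -0.4743 0.8952 -0.6808 0.4700 rad, qd=4.3470 -1.8788 4.9013 -0.0234 -0.5698 rad/s, p_ee=-0.2526 0.2817 1.3621 m, effort=-9.6513 -11.3206 4.3316 2.0660 -0.5641 N·m.
t=0.1200 s (step 12): θ=1.2419 -0.5508 1.0835 -0.6790 0.4488 rad, qd=4.3219 -1.9735 4.3749 0.0575 -0.4873 rad/s, p_ee=-0.1788 0.3164 1.2968 m, effort=-18.6683 -5.4069 1.8707 0.4943 -0.2817 N·m.
t=0.1600 s (step 16): θ=1.4091 -0.6329 1.2395 -0.6765 0.4305 rad, qd=4.0213 -2.0979 3.4441 0.1712 -0.3893 rad/s, p_ee=-0.1019 0.3528 1.2270 m, effort=-20.6978 -0.3580 -1.0369 -0.4592 -0.0312 N·m.
t=0.2000 s (step 20): θ=1.5632 -0.7183 1.3594 -0.6656 0.4163 rad, qd=3.6830 -2.1459 2.5965 0.4362 -0.3040 rad/s, p_ee=-0.0272 0.3860 1.1590 m, effort=-19.6432 3.2816 -3.5412 -1.0532 0.1632 N·m.
t=0.2400 s (step 24): θ=1.7044 -0.8049 1.4482 -0.6452 0.4046 rad, qd=3.3766 -2.1093 1.9374 0.7304 -0.2281 rad/s, p_ee=0.0424 0.4136 1.0960 m, effort=-17.5384 5.5725 -5.3263 -1.3671 0.2887 N·m.
t=0.2800 s (step 28): θ=1.8344 -0.8899 1.5129 -0.6165 0.3944 rad, qd=3.1182 -1.9867 1.4825 1.0224 -0.1480 rad/s, p_ee=0.1056 0.4350 1.0394 m, effort=-15.2590 6.7908 -6.4357 -1.4988 0.3448 N·m.
t=0.3200 s (step 32): θ=1.9554 -0.9713 1.5601 -0.5816 0.3850 rad, qd=2.9128 -1.8303 1.1676 1.2361 -0.0829 rad/s, p_ee=0.1616 0.4507 0.9894 m, effort=-13.1141 7.2575 -6.9873 -1.4876 0.3584 N·m.
t=0.3600 s (step 36): θ=2.0693 -1.0478 1.5948 -0.5424 0.3761 rad, qd=2.7645 -1.7100 0.9007 1.2946 -0.0762 rad/s, p_ee=0.2107 0.4616 0.9461 m, effort=-11.1382 7.2469 -7.0894 -1.3433 0.3728 N·m.
t=0.4000 s (step 40): θ=2.1783 -1.1190 1.6207 -0.5001 0.3673 rad, qd=2.6725 -1.6356 0.6544 1.2410 -0.1263 rad/s, p_ee=0.2532 0.4687 0.9089 m, effort=-9.2996 6.9081 -6.8499 -1.1256 0.3985 N·m.
t=0.4400 s (step 44): θ=2.2845 -1.1852 1.6403 -0.4557 0.3586 rad, qd=2.6347 -1.5693 0.4634 1.1901 -0.1821 rad/s, p_ee=0.2897 0.4730 0.8773 m, effort=-7.5916 6.2886 -6.3717 -0.9216 0.4095 N·m.
t=0.4800 s (step 48): θ=2.3902 -1.2472 1.6554 -0.4094 0.3498 rad, qd=2.6562 -1.4985 0.3401 1.1916 -0.2152 rad/s, p_ee=0.3207 0.4753 0.8509 m, effort=-5.9804 5.4214 -5.7187 -0.7682 0.3919 N·m.
t=0.5200 s (step 52): θ=2.4981 -1.3061 1.6672 -0.3613 0.3405 rad, qd=2.7495 -1.4404 0.2636 1.2371 -0.2357 rad/s, p_ee=0.3469 0.4763 0.8290 m, effort=-4.3822 4.3398 -4.9159 -0.6596 0.3551 N·m.
t=0.5600 s (step 56): θ=2.6115 -1.3631 1.6766 -0.3103 0.3306 rad, qd=2.9308 -1.4123 0.2142 1.3221 -0.2594 rad/s, p_ee=0.3689 0.4765 0.8112 m, effort=-2.7259 3.0683 -3.9815 -0.5885 0.3105 N·m.
t=0.6000 s (step 60): θ=2.7340 -1.4197 1.6844 -0.2550 0.3195 rad, qd=3.2081 -1.4228 0.1794 1.4594 -0.2974 rad/s, p_ee=0.3869 0.4761 0.7974 m, effort=-1.1370 1.7075 -3.0014 -0.5577 0.2640 N·m.
t=0.6400 s (step 64): θ=2.8688 -1.4775 1.6908 -0.1930 0.3065 rad, qd=3.5203 -1.4646 0.1373 1.6453 -0.3549 rad/s, p_ee=0.4013 0.4751 0.7878 m, effort=-0.5677 0.7795 -2.3631 -0.5572 0.2166 N·m.
t=0.6800 s (step 68): θ=3.0121 -1.5365 1.6944 -0.1245 0.2911 rad, qd=3.5549 -1.4725 0.0273 1.7411 -0.4088 rad/s, p_ee=0.4121 0.4738 0.7831 m, effort=-3.1234 1.4312 -2.8384 -0.4691 0.1536 N·m.
t=0.7200 s (step 72): θ=3.1422 -1.5915 1.6930 -0.0577 0.2748 rad, qd=2.8082 -1.2482 -0.1277 1.4924 -0.3865 rad/s, p_ee=0.4196 0.4727 0.7831 m, effort=-7.3071 3.0053 -3.9372 -0.1342 0.0486 N·m.
t=0.7600 s (step 76): θ=3.2276 -1.6326 1.6851 -0.0087 0.2617 rad, qd=1.4102 -0.7815 -0.2584 0.9306 -0.2621 rad/s, p_ee=0.4249 0.4725 0.7853 m, effort=-8.4171 3.0847 -3.9465 0.2259 -0.0742 N·m.
t=0.8000 s (step 80): θ=3.2550 -1.6526 1.6746 0.0191 0.2537 rad, qd=-0.0071 -0.2246 -0.2568 0.4906 -0.1452 rad/s, p_ee=0.4302 0.4743 0.7864 m, effort=-6.9401 1.9050 -3.0975 0.2774 -0.1337 N·m.
t=0.8400 s (step 84): θ=3.2317 -1.6528 1.6643 0.0331 0.2493 rad, qd=-1.0991 0.1854 -0.2607 0.2517 -0.0654 rad/s, p_ee=0.4368 0.4780 0.7852 m, effort=-5.0817 0.6980 -2.1182 0.1022 -0.1336 N·m.
t=0.8800 s (step 88): θ=3.1477 -1.6100 1.6608 0.0437 0.2479 rad, qd=-3.3440 2.1908 0.0386 0.3965 0.0007 rad/s, p_ee=0.4358 0.4963 0.7809 m, effort=-1.4516 35.2181 -28.3273 1.4510 1.7636 N·m.
t=0.9200 s (step 92): θ=3.0076 -1.5164 1.6454 0.0688 0.2395 rad, qd=-2.7529 1.9792 -0.9508 0.8097 -0.4036 rad/s, p_ee=0.4125 0.5486 0.7780 m, effort=28.6688 1.4798 -2.8384 -0.0011 0.9986 N·m.
t=0.9600 s (step 96): θ=2.9910 -1.4719 1.5943 0.0937 0.2257 rad, qd=2.0614 0.4123 -1.2665 0.3397 -0.1882 rad/s, p_ee=0.3748 0.6169 0.7732 m, effort=28.7472 -10.5459 6.7950 0.0226 0.2413 N·m.
t=1.0000 s (step 100): θ=3.1489 -1.4626 1.5634 0.0979 0.2229 rad, qd=5.3890 0.2610 -0.1990 -0.0820 0.0055 rad/s, p_ee=0.3307 0.6878 0.7462 m, effort=9.5117 -11.0955 6.6558 -0.1625 -0.2195 N·m.
t=1.0400 s (step 104): θ=3.3849 -1.4451 1.5709 0.0818 0.2263 rad, qd=6.0409 0.6284 0.4582 -0.7920 0.1810 rad/s, p_ee=0.2888 0.7551 0.6947 m, effort=-6.0895 -13.1136 7.6855 -0.1720 -0.7065 N·m.
t=1.0800 s (step 108): θ=3.6059 -1.4102 1.5950 0.0382 0.2395 rad, qd=4.7883 1.0723 0.6246 -1.4147 0.4391 rad/s, p_ee=0.2554 0.8149 0.6275 m.


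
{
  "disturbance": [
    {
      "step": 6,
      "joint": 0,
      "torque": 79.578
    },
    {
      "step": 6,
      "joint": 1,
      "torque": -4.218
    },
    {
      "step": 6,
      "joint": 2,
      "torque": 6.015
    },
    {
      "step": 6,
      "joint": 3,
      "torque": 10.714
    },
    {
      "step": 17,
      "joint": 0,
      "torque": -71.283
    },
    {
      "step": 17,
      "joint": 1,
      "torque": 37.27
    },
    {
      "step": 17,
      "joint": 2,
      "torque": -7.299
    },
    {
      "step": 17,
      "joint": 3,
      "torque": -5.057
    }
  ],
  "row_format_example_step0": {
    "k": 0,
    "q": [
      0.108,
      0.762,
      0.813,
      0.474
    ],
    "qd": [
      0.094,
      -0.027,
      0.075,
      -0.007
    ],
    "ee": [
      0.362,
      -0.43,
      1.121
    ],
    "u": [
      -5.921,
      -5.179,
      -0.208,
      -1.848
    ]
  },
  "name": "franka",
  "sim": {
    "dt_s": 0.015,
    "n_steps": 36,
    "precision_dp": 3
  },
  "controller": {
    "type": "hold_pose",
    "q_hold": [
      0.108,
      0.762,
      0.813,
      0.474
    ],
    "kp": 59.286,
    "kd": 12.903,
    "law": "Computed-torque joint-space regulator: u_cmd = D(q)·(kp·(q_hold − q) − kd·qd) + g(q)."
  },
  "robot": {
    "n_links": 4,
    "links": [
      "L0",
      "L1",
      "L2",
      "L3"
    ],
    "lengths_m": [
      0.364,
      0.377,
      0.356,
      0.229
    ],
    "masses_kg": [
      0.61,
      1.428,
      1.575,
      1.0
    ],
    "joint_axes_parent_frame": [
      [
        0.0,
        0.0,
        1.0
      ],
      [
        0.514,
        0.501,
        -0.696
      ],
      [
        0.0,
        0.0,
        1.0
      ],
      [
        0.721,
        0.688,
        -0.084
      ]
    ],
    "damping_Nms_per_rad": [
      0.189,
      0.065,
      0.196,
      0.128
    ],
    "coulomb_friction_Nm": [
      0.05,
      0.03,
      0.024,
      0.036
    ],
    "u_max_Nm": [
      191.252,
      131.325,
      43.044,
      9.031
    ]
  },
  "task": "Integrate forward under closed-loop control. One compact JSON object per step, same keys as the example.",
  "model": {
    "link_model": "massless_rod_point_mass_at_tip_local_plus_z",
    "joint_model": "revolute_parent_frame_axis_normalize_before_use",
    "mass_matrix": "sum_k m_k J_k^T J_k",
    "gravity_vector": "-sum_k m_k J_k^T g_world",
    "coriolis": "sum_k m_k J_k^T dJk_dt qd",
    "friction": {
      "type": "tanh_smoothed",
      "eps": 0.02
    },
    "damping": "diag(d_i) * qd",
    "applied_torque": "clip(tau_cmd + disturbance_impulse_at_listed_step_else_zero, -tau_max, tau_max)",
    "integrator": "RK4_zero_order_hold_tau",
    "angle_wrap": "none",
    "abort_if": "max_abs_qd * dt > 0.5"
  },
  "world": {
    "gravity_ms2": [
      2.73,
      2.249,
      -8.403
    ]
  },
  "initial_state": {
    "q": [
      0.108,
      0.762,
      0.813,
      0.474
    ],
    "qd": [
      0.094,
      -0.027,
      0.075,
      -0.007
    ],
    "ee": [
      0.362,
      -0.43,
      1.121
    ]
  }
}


{"k":1,"q":[0.109,0.762,0.813,0.474],"qd":[0.077,-0.024,0.016,-0.0],"ee":[0.362,-0.43,1.121],"u":[-5.793,-5.292,-0.191,-1.848]}
{"k":2,"q":[0.11,0.761,0.813,0.474],"qd":[0.059,-0.019,0.016,0.002],"ee":[0.363,-0.429,1.121],"u":[-5.678,-5.392,-0.179,-1.846]}
{"k":3,"q":[0.111,0.761,0.814,0.474],"qd":[0.043,-0.015,0.016,0.002],"ee":[0.363,-0.429,1.121],"u":[-5.577,-5.48,-0.168,-1.843]}
{"k":4,"q":[0.112,0.761,0.814,0.474],"qd":[0.031,-0.011,0.015,0.003],"ee":[0.363,-0.428,1.121],"u":[-5.487,-5.557,-0.159,-1.841]}
{"k":5,"q":[0.112,0.761,0.814,0.474],"qd":[0.02,-0.008,0.014,0.002],"ee":[0.364,-0.428,1.121],"u":[-5.41,-5.623,-0.151,-1.839]}
{"k":6,"q":[0.112,0.761,0.814,0.474],"qd":[0.011,-0.005,0.012,0.002],"ee":[0.364,-0.428,1.121],"u":[74.234,-9.899,5.871,8.877]}
{"k":7,"q":[0.129,0.764,0.814,0.474],"qd":[2.228,0.515,0.076,-0.0],"ee":[0.371,-0.424,1.12],"u":[-21.203,-5.156,-1.332,-4.0]}
{"k":8,"q":[0.159,0.772,0.815,0.474],"qd":[1.758,0.444,0.062,-0.008],"ee":[0.385,-0.417,1.117],"u":[-19.013,-5.879,-1.135,-3.756]}
{"k":9,"q":[0.182,0.778,0.816,0.474],"qd":[1.358,0.366,0.035,-0.004],"ee":[0.396,-0.411,1.114],"u":[-17.064,-6.328,-0.968,-3.522]}
{"k":10,"q":[0.2,0.783,0.816,0.474],"qd":[1.018,0.289,0.013,0.001],"ee":[0.404,-0.407,1.112],"u":[-15.329,-6.597,-0.828,-3.301]}
{"k":11,"q":[0.213,0.786,0.816,0.474],"qd":[0.731,0.219,0.006,0.004],"ee":[0.41,-0.404,1.111],"u":[-13.787,-6.75,-0.708,-3.096]}
{"k":12,"q":[0.222,0.789,0.816,0.474],"qd":[0.489,0.156,0.004,0.006],"ee":[0.414,-0.402,1.11],"u":[-12.419,-6.83,-0.606,-2.909]}
{"k":13,"q":[0.228,0.791,0.817,0.474],"qd":[0.289,0.102,-0.001,0.006],"ee":[0.416,-0.4,1.109],"u":[-11.209,-6.864,-0.517,-2.742]}
{"k":14,"q":[0.231,0.792,0.817,0.474],"qd":[0.123,0.055,-0.002,0.006],"ee":[0.418,-0.4,1.108],"u":[-10.143,-6.872,-0.44,-2.592]}
{"k":15,"q":[0.232,0.793,0.817,0.474],"qd":[-0.011,0.017,-0.008,0.004],"ee":[0.418,-0.4,1.108],"u":[-9.21,-6.863,-0.373,-2.46]}
{"k":16,"q":[0.231,0.793,0.817,0.474],"qd":[-0.117,-0.013,-0.014,-0.002],"ee":[0.418,-0.4,1.108],"u":[-8.413,-6.85,-0.317,-2.346]}
{"k":17,"q":[0.229,0.792,0.817,0.474],"qd":[-0.201,-0.036,-0.016,-0.006],"ee":[0.417,-0.401,1.108],"u":[-79.005,30.434,-7.567,-7.306]}
{"k":18,"q":[0.214,0.792,0.799,0.473],"qd":[-1.74,-0.008,-2.109,-0.158],"ee":[0.41,-0.408,1.108],"u":[7.104,-14.364,1.179,-1.194]}
{"k":19,"q":[0.19,0.792,0.778,0.471],"qd":[-1.535,0.027,-0.845,-0.11],"ee":[0.399,-0.42,1.108],"u":[5.636,-13.555,0.962,-1.336]}
{"k":20,"q":[0.168,0.793,0.77,0.47],"qd":[-1.315,0.03,-0.312,-0.091],"ee":[0.389,-0.43,1.108],"u":[4.305,-12.721,0.802,-1.42]}
{"k":21,"q":[0.15,0.793,0.767,0.468],"qd":[-1.108,0.018,-0.086,-0.075],"ee":[0.381,-0.437,1.108],"u":[3.104,-11.896,0.672,-1.477]}
{"k":22,"q":[0.135,0.793,0.766,0.467],"qd":[-0.921,-0.001,-0.012,-0.059],"ee":[0.374,-0.443,1.108],"u":[2.023,-11.104,0.563,-1.52]}
{"k":23,"q":[0.122,0.793,0.766,0.467],"qd":[-0.755,-0.021,-0.007,-0.043],"ee":[0.368,-0.447,1.108],"u":[1.054,-10.366,0.469,-1.554]}
{"k":24,"q":[0.112,0.793,0.767,0.466],"qd":[-0.613,-0.04,-0.003,-0.028],"ee":[0.364,-0.451,1.109],"u":[0.188,-9.686,0.384,-1.583]}
{"k":25,"q":[0.104,0.792,0.767,0.466],"qd":[-0.49,-0.057,-0.001,-0.016],"ee":[0.36,-0.453,1.109],"u":[-0.584,-9.069,0.309,-1.607]}
{"k":26,"q":[0.097,0.791,0.767,0.466],"qd":[-0.385,-0.07,0.0,-0.008],"ee":[0.357,-0.455,1.109],"u":[-1.27,-8.515,0.242,-1.626]}
{"k":27,"q":[0.092,0.79,0.767,0.465],"qd":[-0.294,-0.081,0.001,-0.004],"ee":[0.354,-0.456,1.11],"u":[-1.877,-8.024,0.182,-1.643]}
{"k":28,"q":[0.088,0.789,0.767,0.465],"qd":[-0.217,-0.089,0.002,-0.002],"ee":[0.352,-0.457,1.11],"u":[-2.413,-7.593,0.13,-1.657]}
{"k":29,"q":[0.085,0.787,0.767,0.465],"qd":[-0.151,-0.094,0.003,-0.001],"ee":[0.351,-0.457,1.111],"u":[-2.882,-7.218,0.084,-1.669]}
{"k":30,"q":[0.084,0.786,0.767,0.465],"qd":[-0.096,-0.098,0.003,-0.0],"ee":[0.35,-0.457,1.112],"u":[-3.292,-6.897,0.044,-1.681]}
{"k":31,"q":[0.082,0.784,0.768,0.465],"qd":[-0.05,-0.099,0.004,0.001],"ee":[0.349,-0.456,1.112],"u":[-3.649,-6.622,0.009,-1.693]}
{"k":32,"q":[0.082,0.783,0.768,0.465],"qd":[-0.012,-0.099,0.005,0.001],"ee":[0.349,-0.456,1.113],"u":[-3.956,-6.391,-0.021,-1.703]}
{"k":33,"q":[0.082,0.781,0.768,0.465],"qd":[0.016,-0.098,0.01,0.004],"ee":[0.349,-0.455,1.113],"u":[-4.21,-6.199,-0.046,-1.713]}
{"k":34,"q":[0.082,0.78,0.768,0.466],"qd":[0.039,-0.097,0.012,0.006],"ee":[0.349,-0.454,1.114],"u":[-4.419,-6.04,-0.067,-1.721]}
{"k":35,"q":[0.083,0.778,0.768,0.466],"qd":[0.056,-0.094,0.012,0.007],"ee":[0.349,-0.453,1.114],"u":[-4.595,-5.911,-0.084,-1.728]}
{"k":36,"q":[0.084,0.777,0.769,0.466],"qd":[0.07,-0.091,0.013,0.008],"ee":[0.35,-0.451,1.115]}


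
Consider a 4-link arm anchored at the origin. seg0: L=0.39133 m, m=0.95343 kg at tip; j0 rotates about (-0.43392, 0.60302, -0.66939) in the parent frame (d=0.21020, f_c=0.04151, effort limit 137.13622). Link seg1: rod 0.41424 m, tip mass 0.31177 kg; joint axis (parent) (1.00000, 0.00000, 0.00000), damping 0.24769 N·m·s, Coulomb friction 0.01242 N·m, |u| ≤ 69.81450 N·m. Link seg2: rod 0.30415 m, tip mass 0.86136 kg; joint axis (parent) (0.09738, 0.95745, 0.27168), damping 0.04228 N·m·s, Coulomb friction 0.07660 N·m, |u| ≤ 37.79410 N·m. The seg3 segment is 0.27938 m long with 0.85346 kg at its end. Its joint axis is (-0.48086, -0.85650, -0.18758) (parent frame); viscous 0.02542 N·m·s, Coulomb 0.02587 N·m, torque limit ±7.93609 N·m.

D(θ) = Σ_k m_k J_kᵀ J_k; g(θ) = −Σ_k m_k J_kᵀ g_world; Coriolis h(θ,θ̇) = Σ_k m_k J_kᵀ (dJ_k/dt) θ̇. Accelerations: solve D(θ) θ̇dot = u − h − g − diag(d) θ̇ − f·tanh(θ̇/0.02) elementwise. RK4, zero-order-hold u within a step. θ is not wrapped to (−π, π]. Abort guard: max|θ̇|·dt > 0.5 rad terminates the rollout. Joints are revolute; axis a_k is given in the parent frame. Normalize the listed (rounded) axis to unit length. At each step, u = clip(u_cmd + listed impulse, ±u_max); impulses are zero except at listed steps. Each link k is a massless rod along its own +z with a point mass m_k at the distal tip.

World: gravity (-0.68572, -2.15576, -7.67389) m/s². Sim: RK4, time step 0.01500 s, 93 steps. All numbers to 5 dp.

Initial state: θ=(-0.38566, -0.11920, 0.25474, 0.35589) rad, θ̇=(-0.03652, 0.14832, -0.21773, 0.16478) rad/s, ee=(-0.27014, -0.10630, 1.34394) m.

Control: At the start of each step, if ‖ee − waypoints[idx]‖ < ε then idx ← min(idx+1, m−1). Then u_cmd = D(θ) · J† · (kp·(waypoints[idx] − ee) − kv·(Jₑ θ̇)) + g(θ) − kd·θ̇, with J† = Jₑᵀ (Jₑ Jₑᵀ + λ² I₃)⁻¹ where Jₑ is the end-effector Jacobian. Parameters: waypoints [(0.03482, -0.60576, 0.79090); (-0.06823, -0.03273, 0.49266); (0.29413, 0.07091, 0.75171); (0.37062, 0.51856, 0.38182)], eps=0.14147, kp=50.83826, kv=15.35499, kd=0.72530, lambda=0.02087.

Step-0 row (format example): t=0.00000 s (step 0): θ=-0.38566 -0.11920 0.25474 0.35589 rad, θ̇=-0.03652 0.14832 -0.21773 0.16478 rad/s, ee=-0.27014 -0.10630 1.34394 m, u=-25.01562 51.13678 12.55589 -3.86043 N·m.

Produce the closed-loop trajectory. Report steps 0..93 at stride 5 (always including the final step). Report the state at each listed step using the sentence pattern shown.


t=0.07500 s (step 5): θ=-0.52636 -0.09161 0.59100 0.54429 rad, θ̇=-2.75843 0.51574 5.16168 0.34162 rad/s, ee=-0.23775 -0.18305 1.31271 m, u=-6.09577 -0.71929 -1.63362 -0.16541 N·m.
t=0.15000 s (step 10): θ=-0.76584 -0.04979 0.93084 0.44636 rad, θ̇=-3.29078 0.72304 3.64709 -2.08615 rad/s, ee=-0.18675 -0.29541 1.24603 m, u=10.33754 -5.62921 0.99089 0.20399 N·m.
t=0.22500 s (step 15): θ=-0.98960 0.02229 1.14290 0.30964 rad, θ̇=-2.64453 1.15078 2.14368 -1.49595 rad/s, ee=-0.15516 -0.38670 1.16004 m, u=15.75962 -4.52518 2.49415 -0.63261 N·m.
t=0.30000 s (step 20): θ=-1.16491 0.11516 1.26895 0.21660 rad, θ̇=-2.06170 1.28371 1.30088 -1.02550 rad/s, ee=-0.12852 -0.45629 1.08374 m, u=14.70854 -3.76598 2.35495 -0.68557 N·m.
t=0.37500 s (step 25): θ=-1.30319 0.21036 1.34718 0.15123 rad, θ̇=-1.64724 1.23431 0.82833 -0.73775 rad/s, ee=-0.10189 -0.50734 1.02188 m, u=13.00069 -3.14099 2.01127 -0.59272 N·m.
t=0.45000 s (step 30): θ=-1.41477 0.29835 1.39811 0.10358 rad, θ̇=-1.34063 1.10410 0.55309 -0.54423 rad/s, ee=-0.07654 -0.54374 0.97277 m, u=11.54644 -2.54266 1.68957 -0.50618 N·m.
t=0.52500 s (step 35): θ=-1.50597 0.37542 1.43290 0.06812 rad, θ̇=-1.09888 0.94970 0.38806 -0.40879 rad/s, ee=-0.05384 -0.56904 0.93408 m, u=10.38024 -1.97518 1.38852 -0.43176 N·m.
t=0.60000 s (step 40): θ=-1.58324 0.44270 1.46448 0.03757 rad, θ̇=-1.22991 1.03854 1.15545 -0.81493 rad/s, ee=-0.03507 -0.58289 0.90203 m, u=10.58126 -0.73841 13.68684 -5.55842 N·m.
t=0.67500 s (step 45): θ=-1.68206 0.55696 1.62072 -0.07049 rad, θ̇=-1.06715 1.98025 2.45923 -1.80292 rad/s, ee=-0.03657 -0.52147 0.83882 m, u=10.59800 -0.10451 1.05858 -0.27937 N·m.
t=0.75000 s (step 50): θ=-1.71988 0.72832 1.79429 -0.20993 rad, θ̇=0.08477 2.49143 2.09359 -1.85941 rad/s, ee=-0.05057 -0.43678 0.76643 m, u=9.12603 -0.37768 -3.13746 1.59441 N·m.
t=0.82500 s (step 55): θ=-1.67456 0.91539 1.93137 -0.34501 rad, θ̇=1.06525 2.41530 1.57683 -1.72632 rad/s, ee=-0.06402 -0.36431 0.70665 m, u=7.56436 -0.70457 -4.13016 2.12151 N·m.
t=0.90000 s (step 60): θ=-1.57072 1.08138 2.03365 -0.46747 rad, θ̇=1.63695 1.97546 1.17288 -1.53400 rad/s, ee=-0.07206 -0.30771 0.66438 m, u=6.46545 -1.03137 -3.89563 2.09122 N·m.
t=0.97500 s (step 65): θ=-1.43819 1.20876 2.11010 -0.57497 rad, θ̇=1.84837 1.41821 0.88203 -1.33413 rad/s, ee=-0.07476 -0.26269 0.63693 m, u=5.73456 -1.36841 -3.32279 1.90918 N·m.
t=1.05000 s (step 70): θ=-1.29952 1.29478 2.16800 -0.66811 rad, θ̇=1.82025 0.88860 0.67298 -1.15387 rad/s, ee=-0.07401 -0.22500 0.61941 m, u=5.20167 -1.64721 -2.76023 1.73776 N·m.
t=1.12500 s (step 75): θ=-1.16854 1.34439 2.21249 -0.74871 rad, θ̇=1.65819 0.45331 0.52098 -1.00062 rad/s, ee=-0.07172 -0.19225 0.60754 m, u=4.81269 -1.83867 -2.31565 1.61691 N·m.
t=1.20000 s (step 80): θ=-1.05220 1.36557 2.24716 -0.81880 rad, θ̇=1.44056 0.13036 0.40863 -0.87330 rad/s, ee=-0.06914 -0.16348 0.59852 m, u=4.54722 -1.96381 -1.99641 1.54102 N·m.
t=1.27500 s (step 85): θ=-0.95254 1.36660 2.27456 -0.88020 rad, θ̇=1.22071 -0.08383 0.32694 -0.76762 rad/s, ee=-0.06692 -0.13837 0.59080 m, u=4.37472 -2.05702 -1.77863 1.49303 N·m.
t=1.35000 s (step 90): θ=-0.86004 1.35612 2.26638 -0.88263 rad, θ̇=1.29690 -0.21195 -0.58521 0.63496 rad/s, ee=-0.03860 -0.10953 0.59953 m, u=5.93515 -2.10970 -4.11338 2.45832 N·m.
t=1.39500 s (step 93): θ=-0.80174 1.34256 2.23694 -0.84601 rad, θ̇=1.28100 -0.40181 -0.67618 0.95973 rad/s, ee=-0.00022 -0.08933 0.61381 m.


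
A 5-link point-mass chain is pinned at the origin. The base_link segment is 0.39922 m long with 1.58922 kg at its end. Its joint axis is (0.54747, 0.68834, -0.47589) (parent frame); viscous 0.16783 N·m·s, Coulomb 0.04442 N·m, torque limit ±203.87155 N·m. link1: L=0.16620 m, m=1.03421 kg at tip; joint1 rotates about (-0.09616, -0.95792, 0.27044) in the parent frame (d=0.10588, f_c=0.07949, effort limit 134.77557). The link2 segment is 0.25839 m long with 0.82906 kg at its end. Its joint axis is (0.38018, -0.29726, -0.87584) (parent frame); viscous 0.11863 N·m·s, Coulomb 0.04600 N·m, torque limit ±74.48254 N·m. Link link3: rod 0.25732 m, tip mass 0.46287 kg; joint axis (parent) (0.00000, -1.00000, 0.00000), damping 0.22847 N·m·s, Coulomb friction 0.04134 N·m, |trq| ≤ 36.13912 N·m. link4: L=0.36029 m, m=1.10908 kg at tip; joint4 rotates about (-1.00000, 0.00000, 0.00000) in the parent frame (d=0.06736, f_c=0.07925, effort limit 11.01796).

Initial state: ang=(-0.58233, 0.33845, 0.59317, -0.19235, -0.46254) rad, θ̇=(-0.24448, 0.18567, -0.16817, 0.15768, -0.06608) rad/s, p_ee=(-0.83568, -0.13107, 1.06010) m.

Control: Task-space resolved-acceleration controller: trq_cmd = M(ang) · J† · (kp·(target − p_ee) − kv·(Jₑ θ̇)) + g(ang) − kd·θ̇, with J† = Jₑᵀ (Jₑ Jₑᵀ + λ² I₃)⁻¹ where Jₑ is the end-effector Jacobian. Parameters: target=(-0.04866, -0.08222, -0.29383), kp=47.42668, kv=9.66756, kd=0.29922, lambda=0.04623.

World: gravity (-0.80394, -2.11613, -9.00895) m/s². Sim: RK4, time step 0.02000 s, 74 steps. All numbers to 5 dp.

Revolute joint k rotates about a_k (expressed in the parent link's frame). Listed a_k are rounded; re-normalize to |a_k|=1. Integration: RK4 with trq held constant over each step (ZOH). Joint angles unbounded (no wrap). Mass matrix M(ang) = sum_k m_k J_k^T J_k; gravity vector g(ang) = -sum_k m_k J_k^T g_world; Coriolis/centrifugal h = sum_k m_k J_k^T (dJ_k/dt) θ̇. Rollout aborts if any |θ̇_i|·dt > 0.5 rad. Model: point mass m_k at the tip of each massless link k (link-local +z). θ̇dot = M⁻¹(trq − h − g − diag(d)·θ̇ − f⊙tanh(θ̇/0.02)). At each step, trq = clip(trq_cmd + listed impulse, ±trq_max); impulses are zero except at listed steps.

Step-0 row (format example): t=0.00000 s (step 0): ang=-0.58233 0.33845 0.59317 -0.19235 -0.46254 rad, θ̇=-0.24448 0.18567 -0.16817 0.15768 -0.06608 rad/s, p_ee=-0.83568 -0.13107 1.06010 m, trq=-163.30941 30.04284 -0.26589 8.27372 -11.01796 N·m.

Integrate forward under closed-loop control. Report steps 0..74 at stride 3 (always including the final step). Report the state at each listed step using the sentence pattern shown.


t=0.06000 s (step 3): ang=-0.96231 0.02320 0.64512 -0.38879 -0.99770 rad, θ̇=-9.55200 -7.87025 2.06256 -8.21552 -11.18499 rad/s, p_ee=-0.80041 -0.10899 0.94875 m, trq=4.93641 2.00627 2.04133 -3.91158 -6.61172 N·m.
t=0.12000 s (step 6): ang=-1.45315 -0.29575 0.58558 -1.01445 -1.60373 rad, θ̇=-6.22952 -2.46953 -3.87107 -12.58616 -9.41238 rad/s, p_ee=-0.71302 -0.02392 0.68824 m, trq=74.96387 -19.36981 1.71085 -4.28148 4.07222 N·m.
t=0.18000 s (step 9): ang=-1.70454 -0.44150 0.31474 -1.96104 -2.10511 rad, θ̇=-3.05542 -6.28027 -2.17592 -18.11246 -6.54255 rad/s, p_ee=-0.69162 0.04190 0.44150 m, trq=-12.56228 -5.23740 -2.41915 -4.15120 11.01796 N·m.
t=0.24000 s (step 12): ang=-2.07797 -1.12178 0.26282 -2.75697 -2.21042 rad, θ̇=-8.53298 -11.43155 -4.31608 -7.73923 0.32924 rad/s, p_ee=-0.69744 0.09217 0.28833 m, trq=-4.03052 -2.30309 -2.96642 1.89226 9.11760 N·m.
t=0.30000 s (step 15): ang=-2.62114 -1.59399 -0.18624 -3.06445 -2.19951 rad, θ̇=-9.02452 -4.14126 -9.43961 -3.36982 0.77014 rad/s, p_ee=-0.60642 0.11018 0.13636 m, trq=18.64672 -10.36945 0.69880 2.45082 4.93855 N·m.
t=0.36000 s (step 18): ang=-3.11075 -1.67141 -0.74374 -3.20343 -2.07079 rad, θ̇=-7.05045 1.08775 -8.52265 -1.21179 3.33524 rad/s, p_ee=-0.48880 0.08899 -0.01787 m, trq=24.30520 -17.25011 2.94648 1.64512 5.01730 N·m.
t=0.42000 s (step 21): ang=-3.45737 -1.52441 -1.16299 -3.21313 -1.86254 rad, θ̇=-4.54170 3.40992 -5.40043 0.73764 3.18584 rad/s, p_ee=-0.38730 0.04687 -0.15753 m, trq=22.60907 -20.96886 3.88933 1.06551 6.79615 N·m.
t=0.48000 s (step 24): ang=-3.67140 -1.30800 -1.40624 -3.14533 -1.71264 rad, θ̇=-2.74403 3.51471 -2.91023 1.33232 1.78573 rad/s, p_ee=-0.29948 -0.00509 -0.26905 m, trq=18.27058 -20.01894 3.72590 0.81774 8.05310 N·m.
t=0.54000 s (step 27): ang=-3.80366 -1.12437 -1.53754 -3.06992 -1.63712 rad, θ̇=-1.77426 2.49953 -1.61077 1.12854 0.81925 rad/s, p_ee=-0.22286 -0.05521 -0.34269 m, trq=11.87377 -16.18872 2.77081 0.66922 7.99333 N·m.
t=0.60000 s (step 30): ang=-3.89379 -1.00936 -1.61383 -3.01301 -1.60111 rad, θ̇=-1.28041 1.34575 -0.99343 0.77881 0.44425 rad/s, p_ee=-0.16036 -0.09287 -0.38007 m, trq=5.52972 -11.90282 1.67165 0.59985 7.04724 N·m.
t=0.66000 s (step 33): ang=-3.96121 -0.95610 -1.66303 -2.97511 -1.57704 rad, θ̇=-0.98481 0.47504 -0.66945 0.50617 0.38164 rad/s, p_ee=-0.11362 -0.11455 -0.39087 m, trq=0.51765 -8.39876 0.77442 0.61060 5.87082 N·m.
t=0.72000 s (step 36): ang=-4.01335 -0.94518 -1.69679 -2.95036 -1.55367 rad, θ̇=-0.75558 -0.05821 -0.46249 0.34232 0.40676 rad/s, p_ee=-0.08138 -0.12278 -0.38552 m, trq=-3.03189 -5.93059 0.11839 0.67552 4.85042 N·m.
t=0.78000 s (step 39): ang=-4.05190 -0.95604 -1.71964 -2.93198 -1.52745 rad, θ̇=-0.53342 -0.28170 -0.30700 0.27159 0.45342 rad/s, p_ee=-0.06087 -0.12239 -0.37200 m, trq=-5.42721 -4.36486 -0.35905 0.76766 4.10749 N·m.
t=0.84000 s (step 42): ang=-4.07805 -0.97632 -1.73461 -2.91769 -1.50098 rad, θ̇=-0.34242 -0.37841 -0.19549 0.20819 0.42092 rad/s, p_ee=-0.04899 -0.11760 -0.35576 m, trq=-7.15597 -3.39002 -0.71071 0.88514 3.65167 N·m.
t=0.90000 s (step 45): ang=-4.09376 -0.99974 -1.74372 -2.90682 -1.47788 rad, θ̇=-0.18647 -0.39147 -0.11088 0.15691 0.34622 rad/s, p_ee=-0.04303 -0.11118 -0.34004 m, trq=-8.43536 -2.82264 -0.97284 1.00843 3.40931 N·m.
t=0.96000 s (step 48): ang=-4.10128 -1.02233 -1.74846 -2.89871 -1.45976 rad, θ̇=-0.06974 -0.35542 -0.05015 0.11525 0.25870 rad/s, p_ee=-0.04088 -0.10472 -0.32654 m, trq=-9.36737 -2.53183 -1.16189 1.12012 3.31076 N·m.
t=1.02000 s (step 51): ang=-4.10299 -1.04200 -1.75031 -2.89295 -1.44680 rad, θ̇=0.00670 -0.29910 -0.01676 0.07561 0.17419 rad/s, p_ee=-0.04099 -0.09899 -0.31588 m, trq=-9.99383 -2.42629 -1.28401 1.20937 3.30034 N·m.
t=1.08000 s (step 54): ang=-4.10133 -1.05837 -1.75099 -2.88972 -1.43875 rad, θ̇=0.04452 -0.24505 -0.00770 0.03453 0.09801 rad/s, p_ee=-0.04220 -0.09427 -0.30802 m, trq=-10.34582 -2.44019 -1.34646 1.27430 3.33580 N·m.
t=1.14000 s (step 57): ang=-4.09812 -1.07138 -1.75128 -2.88838 -1.43459 rad, θ̇=0.05968 -0.18802 -0.00184 0.01380 0.04471 rad/s, p_ee=-0.04378 -0.09059 -0.30259 m, trq=-10.50804 -2.51954 -1.37094 1.31184 3.38662 N·m.
t=1.20000 s (step 60): ang=-4.09446 -1.08100 -1.75127 -2.88778 -1.43289 rad, θ̇=0.06130 -0.13137 0.00183 0.00816 0.01778 rad/s, p_ee=-0.04528 -0.08782 -0.29906 m, trq=-10.52613 -2.62643 -1.36909 1.32489 3.43255 N·m.
t=1.26000 s (step 63): ang=-4.09090 -1.08728 -1.75117 -2.88737 -1.43205 rad, θ̇=0.05660 -0.07910 0.00199 0.00696 0.01220 rad/s, p_ee=-0.04653 -0.08584 -0.29685 m, trq=-10.45127 -2.73486 -1.35471 1.32627 3.46513 N·m.
t=1.32000 s (step 66): ang=-4.08774 -1.09080 -1.75111 -2.88700 -1.43139 rad, θ̇=0.04844 -0.03975 0.00102 0.00631 0.01025 rad/s, p_ee=-0.04748 -0.08450 -0.29554 m, trq=-10.34970 -2.83073 -1.33788 1.32370 3.49433 N·m.
t=1.38000 s (step 69): ang=-4.08513 -1.09241 -1.75111 -2.88668 -1.43087 rad, θ̇=0.03815 -0.01634 -0.00015 0.00492 0.00706 rad/s, p_ee=-0.04815 -0.08365 -0.29488 m, trq=-10.25419 -2.90292 -1.32253 1.31948 3.51826 N·m.
t=1.44000 s (step 72): ang=-4.08319 -1.09310 -1.75115 -2.88646 -1.43057 rad, θ̇=0.02651 -0.00761 -0.00045 0.00344 0.00355 rad/s, p_ee=-0.04861 -0.08312 -0.29457 m, trq=-10.17700 -2.94601 -1.30973 1.31372 3.53128 N·m.
t=1.48000 s (step 74): ang=-4.08228 -1.09336 -1.75119 -2.88636 -1.43047 rad, θ̇=0.01947 -0.00522 -0.00034 0.00301 0.00246 rad/s, p_ee=-0.04881 -0.08288 -0.29445 m.
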